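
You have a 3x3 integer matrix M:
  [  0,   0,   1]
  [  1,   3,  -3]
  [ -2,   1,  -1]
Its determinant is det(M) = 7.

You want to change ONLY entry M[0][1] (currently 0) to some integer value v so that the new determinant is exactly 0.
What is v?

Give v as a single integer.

det is linear in entry M[0][1]: det = old_det + (v - 0) * C_01
Cofactor C_01 = 7
Want det = 0: 7 + (v - 0) * 7 = 0
  (v - 0) = -7 / 7 = -1
  v = 0 + (-1) = -1

Answer: -1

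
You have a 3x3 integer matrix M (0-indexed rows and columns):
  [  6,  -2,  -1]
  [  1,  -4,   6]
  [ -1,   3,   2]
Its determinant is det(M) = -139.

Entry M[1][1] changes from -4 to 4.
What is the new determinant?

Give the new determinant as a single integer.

det is linear in row 1: changing M[1][1] by delta changes det by delta * cofactor(1,1).
Cofactor C_11 = (-1)^(1+1) * minor(1,1) = 11
Entry delta = 4 - -4 = 8
Det delta = 8 * 11 = 88
New det = -139 + 88 = -51

Answer: -51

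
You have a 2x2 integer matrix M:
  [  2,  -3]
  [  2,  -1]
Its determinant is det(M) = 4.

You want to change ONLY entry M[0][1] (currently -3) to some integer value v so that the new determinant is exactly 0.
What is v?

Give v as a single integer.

det is linear in entry M[0][1]: det = old_det + (v - -3) * C_01
Cofactor C_01 = -2
Want det = 0: 4 + (v - -3) * -2 = 0
  (v - -3) = -4 / -2 = 2
  v = -3 + (2) = -1

Answer: -1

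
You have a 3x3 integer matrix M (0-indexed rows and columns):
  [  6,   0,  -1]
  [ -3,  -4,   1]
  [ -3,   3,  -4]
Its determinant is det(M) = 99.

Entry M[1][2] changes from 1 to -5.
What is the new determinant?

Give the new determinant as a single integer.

Answer: 207

Derivation:
det is linear in row 1: changing M[1][2] by delta changes det by delta * cofactor(1,2).
Cofactor C_12 = (-1)^(1+2) * minor(1,2) = -18
Entry delta = -5 - 1 = -6
Det delta = -6 * -18 = 108
New det = 99 + 108 = 207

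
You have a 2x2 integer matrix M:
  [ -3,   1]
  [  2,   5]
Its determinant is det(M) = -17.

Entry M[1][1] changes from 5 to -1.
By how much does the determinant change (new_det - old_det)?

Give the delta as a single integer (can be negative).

Answer: 18

Derivation:
Cofactor C_11 = -3
Entry delta = -1 - 5 = -6
Det delta = entry_delta * cofactor = -6 * -3 = 18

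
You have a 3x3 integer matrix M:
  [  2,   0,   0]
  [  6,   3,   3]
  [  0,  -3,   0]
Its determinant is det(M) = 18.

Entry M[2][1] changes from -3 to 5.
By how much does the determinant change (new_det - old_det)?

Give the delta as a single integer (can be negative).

Cofactor C_21 = -6
Entry delta = 5 - -3 = 8
Det delta = entry_delta * cofactor = 8 * -6 = -48

Answer: -48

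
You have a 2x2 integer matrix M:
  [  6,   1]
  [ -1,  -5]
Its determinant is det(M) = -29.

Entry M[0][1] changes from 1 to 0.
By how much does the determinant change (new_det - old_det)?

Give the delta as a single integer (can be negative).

Cofactor C_01 = 1
Entry delta = 0 - 1 = -1
Det delta = entry_delta * cofactor = -1 * 1 = -1

Answer: -1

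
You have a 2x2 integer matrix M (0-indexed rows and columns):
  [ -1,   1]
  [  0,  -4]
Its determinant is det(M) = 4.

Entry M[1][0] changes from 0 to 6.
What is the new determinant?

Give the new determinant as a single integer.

det is linear in row 1: changing M[1][0] by delta changes det by delta * cofactor(1,0).
Cofactor C_10 = (-1)^(1+0) * minor(1,0) = -1
Entry delta = 6 - 0 = 6
Det delta = 6 * -1 = -6
New det = 4 + -6 = -2

Answer: -2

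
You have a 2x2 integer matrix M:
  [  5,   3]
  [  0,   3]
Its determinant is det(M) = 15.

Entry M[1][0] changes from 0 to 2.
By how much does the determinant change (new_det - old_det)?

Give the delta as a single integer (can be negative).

Answer: -6

Derivation:
Cofactor C_10 = -3
Entry delta = 2 - 0 = 2
Det delta = entry_delta * cofactor = 2 * -3 = -6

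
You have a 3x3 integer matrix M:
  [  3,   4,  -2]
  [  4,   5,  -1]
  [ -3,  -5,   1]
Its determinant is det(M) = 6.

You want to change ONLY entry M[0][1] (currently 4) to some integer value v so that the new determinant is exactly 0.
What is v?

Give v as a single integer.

det is linear in entry M[0][1]: det = old_det + (v - 4) * C_01
Cofactor C_01 = -1
Want det = 0: 6 + (v - 4) * -1 = 0
  (v - 4) = -6 / -1 = 6
  v = 4 + (6) = 10

Answer: 10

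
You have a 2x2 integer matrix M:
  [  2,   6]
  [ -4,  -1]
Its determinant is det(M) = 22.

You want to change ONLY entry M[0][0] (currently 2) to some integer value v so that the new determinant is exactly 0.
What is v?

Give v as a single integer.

det is linear in entry M[0][0]: det = old_det + (v - 2) * C_00
Cofactor C_00 = -1
Want det = 0: 22 + (v - 2) * -1 = 0
  (v - 2) = -22 / -1 = 22
  v = 2 + (22) = 24

Answer: 24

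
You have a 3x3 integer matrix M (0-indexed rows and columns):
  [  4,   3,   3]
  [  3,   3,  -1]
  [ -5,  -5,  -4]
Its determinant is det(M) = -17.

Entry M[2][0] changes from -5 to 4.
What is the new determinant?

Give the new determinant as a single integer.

Answer: -125

Derivation:
det is linear in row 2: changing M[2][0] by delta changes det by delta * cofactor(2,0).
Cofactor C_20 = (-1)^(2+0) * minor(2,0) = -12
Entry delta = 4 - -5 = 9
Det delta = 9 * -12 = -108
New det = -17 + -108 = -125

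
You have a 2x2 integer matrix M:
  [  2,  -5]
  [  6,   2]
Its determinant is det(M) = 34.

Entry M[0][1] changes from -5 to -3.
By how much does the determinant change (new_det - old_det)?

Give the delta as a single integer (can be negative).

Cofactor C_01 = -6
Entry delta = -3 - -5 = 2
Det delta = entry_delta * cofactor = 2 * -6 = -12

Answer: -12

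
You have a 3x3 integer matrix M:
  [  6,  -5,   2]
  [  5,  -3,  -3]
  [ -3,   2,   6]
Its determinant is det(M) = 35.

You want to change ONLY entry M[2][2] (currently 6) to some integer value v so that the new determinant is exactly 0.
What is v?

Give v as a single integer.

Answer: 1

Derivation:
det is linear in entry M[2][2]: det = old_det + (v - 6) * C_22
Cofactor C_22 = 7
Want det = 0: 35 + (v - 6) * 7 = 0
  (v - 6) = -35 / 7 = -5
  v = 6 + (-5) = 1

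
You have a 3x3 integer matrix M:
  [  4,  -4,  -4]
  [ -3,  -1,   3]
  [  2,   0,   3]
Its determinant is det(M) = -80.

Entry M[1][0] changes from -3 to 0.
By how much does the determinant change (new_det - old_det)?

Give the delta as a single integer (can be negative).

Answer: 36

Derivation:
Cofactor C_10 = 12
Entry delta = 0 - -3 = 3
Det delta = entry_delta * cofactor = 3 * 12 = 36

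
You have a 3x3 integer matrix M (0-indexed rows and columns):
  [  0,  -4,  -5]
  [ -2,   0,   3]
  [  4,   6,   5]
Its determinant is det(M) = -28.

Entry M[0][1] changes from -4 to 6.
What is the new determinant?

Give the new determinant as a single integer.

Answer: 192

Derivation:
det is linear in row 0: changing M[0][1] by delta changes det by delta * cofactor(0,1).
Cofactor C_01 = (-1)^(0+1) * minor(0,1) = 22
Entry delta = 6 - -4 = 10
Det delta = 10 * 22 = 220
New det = -28 + 220 = 192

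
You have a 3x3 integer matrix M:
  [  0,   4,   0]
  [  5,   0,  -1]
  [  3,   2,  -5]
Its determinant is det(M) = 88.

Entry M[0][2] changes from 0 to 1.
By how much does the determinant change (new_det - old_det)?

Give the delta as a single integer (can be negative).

Answer: 10

Derivation:
Cofactor C_02 = 10
Entry delta = 1 - 0 = 1
Det delta = entry_delta * cofactor = 1 * 10 = 10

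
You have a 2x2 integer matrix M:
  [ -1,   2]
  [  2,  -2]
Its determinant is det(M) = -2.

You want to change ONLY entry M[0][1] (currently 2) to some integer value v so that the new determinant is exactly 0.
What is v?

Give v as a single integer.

det is linear in entry M[0][1]: det = old_det + (v - 2) * C_01
Cofactor C_01 = -2
Want det = 0: -2 + (v - 2) * -2 = 0
  (v - 2) = 2 / -2 = -1
  v = 2 + (-1) = 1

Answer: 1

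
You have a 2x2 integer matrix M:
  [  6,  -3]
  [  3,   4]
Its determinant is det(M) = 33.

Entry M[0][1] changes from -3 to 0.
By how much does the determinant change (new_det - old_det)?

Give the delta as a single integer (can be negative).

Cofactor C_01 = -3
Entry delta = 0 - -3 = 3
Det delta = entry_delta * cofactor = 3 * -3 = -9

Answer: -9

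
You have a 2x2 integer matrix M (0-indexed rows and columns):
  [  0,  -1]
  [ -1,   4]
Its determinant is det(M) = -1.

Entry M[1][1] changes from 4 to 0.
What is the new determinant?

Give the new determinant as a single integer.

det is linear in row 1: changing M[1][1] by delta changes det by delta * cofactor(1,1).
Cofactor C_11 = (-1)^(1+1) * minor(1,1) = 0
Entry delta = 0 - 4 = -4
Det delta = -4 * 0 = 0
New det = -1 + 0 = -1

Answer: -1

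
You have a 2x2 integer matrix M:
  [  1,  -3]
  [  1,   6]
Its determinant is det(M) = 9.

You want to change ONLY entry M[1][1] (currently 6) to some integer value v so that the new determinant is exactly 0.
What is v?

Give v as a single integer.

Answer: -3

Derivation:
det is linear in entry M[1][1]: det = old_det + (v - 6) * C_11
Cofactor C_11 = 1
Want det = 0: 9 + (v - 6) * 1 = 0
  (v - 6) = -9 / 1 = -9
  v = 6 + (-9) = -3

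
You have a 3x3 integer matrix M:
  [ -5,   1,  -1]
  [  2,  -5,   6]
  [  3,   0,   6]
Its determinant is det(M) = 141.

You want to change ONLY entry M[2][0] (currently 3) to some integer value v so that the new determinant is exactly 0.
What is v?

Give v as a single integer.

Answer: -138

Derivation:
det is linear in entry M[2][0]: det = old_det + (v - 3) * C_20
Cofactor C_20 = 1
Want det = 0: 141 + (v - 3) * 1 = 0
  (v - 3) = -141 / 1 = -141
  v = 3 + (-141) = -138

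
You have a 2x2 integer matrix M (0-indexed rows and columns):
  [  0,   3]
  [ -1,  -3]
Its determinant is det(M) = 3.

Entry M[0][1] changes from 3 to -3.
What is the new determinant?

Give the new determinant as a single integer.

det is linear in row 0: changing M[0][1] by delta changes det by delta * cofactor(0,1).
Cofactor C_01 = (-1)^(0+1) * minor(0,1) = 1
Entry delta = -3 - 3 = -6
Det delta = -6 * 1 = -6
New det = 3 + -6 = -3

Answer: -3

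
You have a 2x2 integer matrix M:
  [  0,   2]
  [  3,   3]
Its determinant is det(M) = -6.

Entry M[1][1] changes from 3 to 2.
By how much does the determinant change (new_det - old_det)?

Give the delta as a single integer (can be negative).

Answer: 0

Derivation:
Cofactor C_11 = 0
Entry delta = 2 - 3 = -1
Det delta = entry_delta * cofactor = -1 * 0 = 0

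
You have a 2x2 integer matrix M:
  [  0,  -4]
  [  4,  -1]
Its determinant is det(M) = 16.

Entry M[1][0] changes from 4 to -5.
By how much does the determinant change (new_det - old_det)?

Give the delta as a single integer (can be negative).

Answer: -36

Derivation:
Cofactor C_10 = 4
Entry delta = -5 - 4 = -9
Det delta = entry_delta * cofactor = -9 * 4 = -36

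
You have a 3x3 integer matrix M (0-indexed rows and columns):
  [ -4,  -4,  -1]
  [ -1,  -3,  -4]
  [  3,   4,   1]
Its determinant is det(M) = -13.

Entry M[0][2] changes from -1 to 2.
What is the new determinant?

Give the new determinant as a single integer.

det is linear in row 0: changing M[0][2] by delta changes det by delta * cofactor(0,2).
Cofactor C_02 = (-1)^(0+2) * minor(0,2) = 5
Entry delta = 2 - -1 = 3
Det delta = 3 * 5 = 15
New det = -13 + 15 = 2

Answer: 2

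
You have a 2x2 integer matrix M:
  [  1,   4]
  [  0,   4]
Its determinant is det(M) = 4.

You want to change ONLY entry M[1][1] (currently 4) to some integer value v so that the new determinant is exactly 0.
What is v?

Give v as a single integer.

det is linear in entry M[1][1]: det = old_det + (v - 4) * C_11
Cofactor C_11 = 1
Want det = 0: 4 + (v - 4) * 1 = 0
  (v - 4) = -4 / 1 = -4
  v = 4 + (-4) = 0

Answer: 0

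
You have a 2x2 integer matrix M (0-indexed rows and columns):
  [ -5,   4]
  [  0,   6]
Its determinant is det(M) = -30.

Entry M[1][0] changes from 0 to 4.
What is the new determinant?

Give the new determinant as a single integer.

Answer: -46

Derivation:
det is linear in row 1: changing M[1][0] by delta changes det by delta * cofactor(1,0).
Cofactor C_10 = (-1)^(1+0) * minor(1,0) = -4
Entry delta = 4 - 0 = 4
Det delta = 4 * -4 = -16
New det = -30 + -16 = -46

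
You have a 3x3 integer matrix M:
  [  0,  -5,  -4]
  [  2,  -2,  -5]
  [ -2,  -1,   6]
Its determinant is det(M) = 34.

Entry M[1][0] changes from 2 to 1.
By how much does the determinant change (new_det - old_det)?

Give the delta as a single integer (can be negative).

Cofactor C_10 = 34
Entry delta = 1 - 2 = -1
Det delta = entry_delta * cofactor = -1 * 34 = -34

Answer: -34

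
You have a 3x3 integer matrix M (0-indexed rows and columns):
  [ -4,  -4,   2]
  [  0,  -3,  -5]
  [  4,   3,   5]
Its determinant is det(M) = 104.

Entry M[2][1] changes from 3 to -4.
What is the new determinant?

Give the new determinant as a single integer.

det is linear in row 2: changing M[2][1] by delta changes det by delta * cofactor(2,1).
Cofactor C_21 = (-1)^(2+1) * minor(2,1) = -20
Entry delta = -4 - 3 = -7
Det delta = -7 * -20 = 140
New det = 104 + 140 = 244

Answer: 244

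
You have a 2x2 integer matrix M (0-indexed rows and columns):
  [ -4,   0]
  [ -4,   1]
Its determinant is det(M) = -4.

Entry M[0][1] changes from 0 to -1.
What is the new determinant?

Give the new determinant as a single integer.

det is linear in row 0: changing M[0][1] by delta changes det by delta * cofactor(0,1).
Cofactor C_01 = (-1)^(0+1) * minor(0,1) = 4
Entry delta = -1 - 0 = -1
Det delta = -1 * 4 = -4
New det = -4 + -4 = -8

Answer: -8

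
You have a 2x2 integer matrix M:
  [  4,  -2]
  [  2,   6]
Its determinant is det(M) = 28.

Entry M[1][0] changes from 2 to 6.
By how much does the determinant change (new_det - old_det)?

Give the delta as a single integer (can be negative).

Cofactor C_10 = 2
Entry delta = 6 - 2 = 4
Det delta = entry_delta * cofactor = 4 * 2 = 8

Answer: 8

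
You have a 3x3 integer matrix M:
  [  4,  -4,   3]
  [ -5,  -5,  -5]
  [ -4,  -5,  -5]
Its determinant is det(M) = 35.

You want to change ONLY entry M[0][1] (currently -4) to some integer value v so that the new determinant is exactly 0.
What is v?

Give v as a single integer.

Answer: 3

Derivation:
det is linear in entry M[0][1]: det = old_det + (v - -4) * C_01
Cofactor C_01 = -5
Want det = 0: 35 + (v - -4) * -5 = 0
  (v - -4) = -35 / -5 = 7
  v = -4 + (7) = 3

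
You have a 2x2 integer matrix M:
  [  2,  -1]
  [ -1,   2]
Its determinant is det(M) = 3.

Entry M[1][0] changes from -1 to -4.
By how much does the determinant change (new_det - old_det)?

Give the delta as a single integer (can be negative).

Cofactor C_10 = 1
Entry delta = -4 - -1 = -3
Det delta = entry_delta * cofactor = -3 * 1 = -3

Answer: -3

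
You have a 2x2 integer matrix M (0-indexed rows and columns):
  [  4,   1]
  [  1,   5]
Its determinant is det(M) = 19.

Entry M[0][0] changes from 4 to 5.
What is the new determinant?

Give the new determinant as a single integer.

Answer: 24

Derivation:
det is linear in row 0: changing M[0][0] by delta changes det by delta * cofactor(0,0).
Cofactor C_00 = (-1)^(0+0) * minor(0,0) = 5
Entry delta = 5 - 4 = 1
Det delta = 1 * 5 = 5
New det = 19 + 5 = 24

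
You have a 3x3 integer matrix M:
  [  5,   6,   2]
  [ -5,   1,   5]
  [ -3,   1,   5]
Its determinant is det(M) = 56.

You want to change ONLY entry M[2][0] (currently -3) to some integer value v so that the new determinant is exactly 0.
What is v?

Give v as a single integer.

det is linear in entry M[2][0]: det = old_det + (v - -3) * C_20
Cofactor C_20 = 28
Want det = 0: 56 + (v - -3) * 28 = 0
  (v - -3) = -56 / 28 = -2
  v = -3 + (-2) = -5

Answer: -5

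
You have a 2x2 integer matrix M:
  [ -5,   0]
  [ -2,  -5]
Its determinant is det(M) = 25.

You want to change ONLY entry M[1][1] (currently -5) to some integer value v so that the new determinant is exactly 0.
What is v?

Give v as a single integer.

Answer: 0

Derivation:
det is linear in entry M[1][1]: det = old_det + (v - -5) * C_11
Cofactor C_11 = -5
Want det = 0: 25 + (v - -5) * -5 = 0
  (v - -5) = -25 / -5 = 5
  v = -5 + (5) = 0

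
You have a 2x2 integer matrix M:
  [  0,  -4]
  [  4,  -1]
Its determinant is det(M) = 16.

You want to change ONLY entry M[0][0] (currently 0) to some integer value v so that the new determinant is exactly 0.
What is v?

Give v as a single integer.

det is linear in entry M[0][0]: det = old_det + (v - 0) * C_00
Cofactor C_00 = -1
Want det = 0: 16 + (v - 0) * -1 = 0
  (v - 0) = -16 / -1 = 16
  v = 0 + (16) = 16

Answer: 16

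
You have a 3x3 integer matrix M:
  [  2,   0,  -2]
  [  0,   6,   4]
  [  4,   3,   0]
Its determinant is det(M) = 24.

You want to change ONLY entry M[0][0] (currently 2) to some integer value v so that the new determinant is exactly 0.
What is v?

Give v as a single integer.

det is linear in entry M[0][0]: det = old_det + (v - 2) * C_00
Cofactor C_00 = -12
Want det = 0: 24 + (v - 2) * -12 = 0
  (v - 2) = -24 / -12 = 2
  v = 2 + (2) = 4

Answer: 4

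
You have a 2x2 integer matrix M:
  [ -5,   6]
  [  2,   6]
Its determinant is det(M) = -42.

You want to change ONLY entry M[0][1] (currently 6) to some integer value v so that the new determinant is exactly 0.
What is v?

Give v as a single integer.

Answer: -15

Derivation:
det is linear in entry M[0][1]: det = old_det + (v - 6) * C_01
Cofactor C_01 = -2
Want det = 0: -42 + (v - 6) * -2 = 0
  (v - 6) = 42 / -2 = -21
  v = 6 + (-21) = -15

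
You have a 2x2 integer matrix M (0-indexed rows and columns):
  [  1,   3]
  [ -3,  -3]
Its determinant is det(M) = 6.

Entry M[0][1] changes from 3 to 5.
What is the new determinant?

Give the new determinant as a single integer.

Answer: 12

Derivation:
det is linear in row 0: changing M[0][1] by delta changes det by delta * cofactor(0,1).
Cofactor C_01 = (-1)^(0+1) * minor(0,1) = 3
Entry delta = 5 - 3 = 2
Det delta = 2 * 3 = 6
New det = 6 + 6 = 12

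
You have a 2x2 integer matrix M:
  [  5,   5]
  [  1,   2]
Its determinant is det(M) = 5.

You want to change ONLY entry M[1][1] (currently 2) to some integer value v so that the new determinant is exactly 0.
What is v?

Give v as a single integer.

det is linear in entry M[1][1]: det = old_det + (v - 2) * C_11
Cofactor C_11 = 5
Want det = 0: 5 + (v - 2) * 5 = 0
  (v - 2) = -5 / 5 = -1
  v = 2 + (-1) = 1

Answer: 1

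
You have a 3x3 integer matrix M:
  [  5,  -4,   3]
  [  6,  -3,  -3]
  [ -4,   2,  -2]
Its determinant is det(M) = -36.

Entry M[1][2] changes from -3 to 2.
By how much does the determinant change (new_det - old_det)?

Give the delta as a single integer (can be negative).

Cofactor C_12 = 6
Entry delta = 2 - -3 = 5
Det delta = entry_delta * cofactor = 5 * 6 = 30

Answer: 30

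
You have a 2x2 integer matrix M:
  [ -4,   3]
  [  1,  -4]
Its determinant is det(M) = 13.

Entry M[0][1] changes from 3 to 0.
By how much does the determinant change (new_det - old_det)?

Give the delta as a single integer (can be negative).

Answer: 3

Derivation:
Cofactor C_01 = -1
Entry delta = 0 - 3 = -3
Det delta = entry_delta * cofactor = -3 * -1 = 3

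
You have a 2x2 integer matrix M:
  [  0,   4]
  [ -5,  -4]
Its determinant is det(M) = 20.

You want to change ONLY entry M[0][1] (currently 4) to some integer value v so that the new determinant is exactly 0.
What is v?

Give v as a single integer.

Answer: 0

Derivation:
det is linear in entry M[0][1]: det = old_det + (v - 4) * C_01
Cofactor C_01 = 5
Want det = 0: 20 + (v - 4) * 5 = 0
  (v - 4) = -20 / 5 = -4
  v = 4 + (-4) = 0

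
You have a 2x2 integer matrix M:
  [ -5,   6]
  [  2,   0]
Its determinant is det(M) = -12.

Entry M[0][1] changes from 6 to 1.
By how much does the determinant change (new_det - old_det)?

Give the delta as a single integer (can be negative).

Answer: 10

Derivation:
Cofactor C_01 = -2
Entry delta = 1 - 6 = -5
Det delta = entry_delta * cofactor = -5 * -2 = 10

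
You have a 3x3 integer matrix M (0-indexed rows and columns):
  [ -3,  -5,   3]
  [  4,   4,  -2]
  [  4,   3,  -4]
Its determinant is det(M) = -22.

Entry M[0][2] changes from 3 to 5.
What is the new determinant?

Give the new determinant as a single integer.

det is linear in row 0: changing M[0][2] by delta changes det by delta * cofactor(0,2).
Cofactor C_02 = (-1)^(0+2) * minor(0,2) = -4
Entry delta = 5 - 3 = 2
Det delta = 2 * -4 = -8
New det = -22 + -8 = -30

Answer: -30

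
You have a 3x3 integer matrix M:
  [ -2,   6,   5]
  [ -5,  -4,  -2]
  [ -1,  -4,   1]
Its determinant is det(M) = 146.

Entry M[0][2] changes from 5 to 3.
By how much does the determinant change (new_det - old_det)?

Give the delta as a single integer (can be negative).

Cofactor C_02 = 16
Entry delta = 3 - 5 = -2
Det delta = entry_delta * cofactor = -2 * 16 = -32

Answer: -32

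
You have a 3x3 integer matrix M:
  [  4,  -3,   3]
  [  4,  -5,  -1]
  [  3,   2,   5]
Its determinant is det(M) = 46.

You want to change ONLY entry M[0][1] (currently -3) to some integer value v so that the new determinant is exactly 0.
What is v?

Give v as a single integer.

Answer: -1

Derivation:
det is linear in entry M[0][1]: det = old_det + (v - -3) * C_01
Cofactor C_01 = -23
Want det = 0: 46 + (v - -3) * -23 = 0
  (v - -3) = -46 / -23 = 2
  v = -3 + (2) = -1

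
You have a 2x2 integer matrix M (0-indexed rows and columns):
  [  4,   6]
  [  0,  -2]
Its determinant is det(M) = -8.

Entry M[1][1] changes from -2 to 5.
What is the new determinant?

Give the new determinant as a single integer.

Answer: 20

Derivation:
det is linear in row 1: changing M[1][1] by delta changes det by delta * cofactor(1,1).
Cofactor C_11 = (-1)^(1+1) * minor(1,1) = 4
Entry delta = 5 - -2 = 7
Det delta = 7 * 4 = 28
New det = -8 + 28 = 20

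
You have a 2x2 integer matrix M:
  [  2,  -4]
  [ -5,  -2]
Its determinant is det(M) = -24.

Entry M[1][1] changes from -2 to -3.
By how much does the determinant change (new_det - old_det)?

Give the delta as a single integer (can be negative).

Answer: -2

Derivation:
Cofactor C_11 = 2
Entry delta = -3 - -2 = -1
Det delta = entry_delta * cofactor = -1 * 2 = -2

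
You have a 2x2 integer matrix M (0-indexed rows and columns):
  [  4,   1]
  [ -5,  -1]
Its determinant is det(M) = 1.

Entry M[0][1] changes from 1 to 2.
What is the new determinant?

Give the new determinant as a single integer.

det is linear in row 0: changing M[0][1] by delta changes det by delta * cofactor(0,1).
Cofactor C_01 = (-1)^(0+1) * minor(0,1) = 5
Entry delta = 2 - 1 = 1
Det delta = 1 * 5 = 5
New det = 1 + 5 = 6

Answer: 6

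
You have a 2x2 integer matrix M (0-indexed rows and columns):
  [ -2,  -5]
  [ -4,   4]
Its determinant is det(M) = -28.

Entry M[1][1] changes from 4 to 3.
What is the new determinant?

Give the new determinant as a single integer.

det is linear in row 1: changing M[1][1] by delta changes det by delta * cofactor(1,1).
Cofactor C_11 = (-1)^(1+1) * minor(1,1) = -2
Entry delta = 3 - 4 = -1
Det delta = -1 * -2 = 2
New det = -28 + 2 = -26

Answer: -26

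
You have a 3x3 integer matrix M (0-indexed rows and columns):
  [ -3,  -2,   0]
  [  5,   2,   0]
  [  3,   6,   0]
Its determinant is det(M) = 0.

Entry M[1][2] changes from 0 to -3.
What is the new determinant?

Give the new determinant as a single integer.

det is linear in row 1: changing M[1][2] by delta changes det by delta * cofactor(1,2).
Cofactor C_12 = (-1)^(1+2) * minor(1,2) = 12
Entry delta = -3 - 0 = -3
Det delta = -3 * 12 = -36
New det = 0 + -36 = -36

Answer: -36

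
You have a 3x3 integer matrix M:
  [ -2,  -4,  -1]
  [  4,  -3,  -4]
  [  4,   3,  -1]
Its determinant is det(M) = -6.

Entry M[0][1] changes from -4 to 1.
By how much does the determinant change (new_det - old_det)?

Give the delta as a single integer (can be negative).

Cofactor C_01 = -12
Entry delta = 1 - -4 = 5
Det delta = entry_delta * cofactor = 5 * -12 = -60

Answer: -60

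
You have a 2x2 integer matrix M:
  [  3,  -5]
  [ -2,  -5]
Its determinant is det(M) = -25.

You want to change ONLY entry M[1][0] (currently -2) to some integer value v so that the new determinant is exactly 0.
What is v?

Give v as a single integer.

Answer: 3

Derivation:
det is linear in entry M[1][0]: det = old_det + (v - -2) * C_10
Cofactor C_10 = 5
Want det = 0: -25 + (v - -2) * 5 = 0
  (v - -2) = 25 / 5 = 5
  v = -2 + (5) = 3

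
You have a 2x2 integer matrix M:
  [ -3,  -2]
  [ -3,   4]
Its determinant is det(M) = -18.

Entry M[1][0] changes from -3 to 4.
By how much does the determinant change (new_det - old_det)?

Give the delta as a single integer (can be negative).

Cofactor C_10 = 2
Entry delta = 4 - -3 = 7
Det delta = entry_delta * cofactor = 7 * 2 = 14

Answer: 14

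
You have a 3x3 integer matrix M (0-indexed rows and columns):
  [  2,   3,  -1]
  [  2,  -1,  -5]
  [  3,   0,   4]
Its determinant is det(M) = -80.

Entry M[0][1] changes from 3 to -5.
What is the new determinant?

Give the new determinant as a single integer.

Answer: 104

Derivation:
det is linear in row 0: changing M[0][1] by delta changes det by delta * cofactor(0,1).
Cofactor C_01 = (-1)^(0+1) * minor(0,1) = -23
Entry delta = -5 - 3 = -8
Det delta = -8 * -23 = 184
New det = -80 + 184 = 104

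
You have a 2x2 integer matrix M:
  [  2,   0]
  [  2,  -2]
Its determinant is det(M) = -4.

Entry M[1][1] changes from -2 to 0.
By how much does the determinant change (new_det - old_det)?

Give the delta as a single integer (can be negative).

Cofactor C_11 = 2
Entry delta = 0 - -2 = 2
Det delta = entry_delta * cofactor = 2 * 2 = 4

Answer: 4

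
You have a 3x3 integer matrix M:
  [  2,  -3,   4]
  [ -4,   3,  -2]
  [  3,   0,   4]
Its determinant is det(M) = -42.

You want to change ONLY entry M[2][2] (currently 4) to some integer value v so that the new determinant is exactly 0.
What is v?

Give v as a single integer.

Answer: -3

Derivation:
det is linear in entry M[2][2]: det = old_det + (v - 4) * C_22
Cofactor C_22 = -6
Want det = 0: -42 + (v - 4) * -6 = 0
  (v - 4) = 42 / -6 = -7
  v = 4 + (-7) = -3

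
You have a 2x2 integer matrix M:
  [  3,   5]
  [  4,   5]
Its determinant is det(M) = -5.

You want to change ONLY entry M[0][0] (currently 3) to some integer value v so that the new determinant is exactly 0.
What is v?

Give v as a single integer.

det is linear in entry M[0][0]: det = old_det + (v - 3) * C_00
Cofactor C_00 = 5
Want det = 0: -5 + (v - 3) * 5 = 0
  (v - 3) = 5 / 5 = 1
  v = 3 + (1) = 4

Answer: 4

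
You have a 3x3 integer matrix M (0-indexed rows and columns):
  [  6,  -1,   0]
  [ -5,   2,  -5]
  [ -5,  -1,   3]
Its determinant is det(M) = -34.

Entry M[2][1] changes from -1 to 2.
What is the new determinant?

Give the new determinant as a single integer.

det is linear in row 2: changing M[2][1] by delta changes det by delta * cofactor(2,1).
Cofactor C_21 = (-1)^(2+1) * minor(2,1) = 30
Entry delta = 2 - -1 = 3
Det delta = 3 * 30 = 90
New det = -34 + 90 = 56

Answer: 56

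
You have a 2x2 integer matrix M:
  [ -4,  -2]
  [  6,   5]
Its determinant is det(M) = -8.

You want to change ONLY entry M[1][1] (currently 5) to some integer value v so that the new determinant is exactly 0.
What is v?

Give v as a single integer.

Answer: 3

Derivation:
det is linear in entry M[1][1]: det = old_det + (v - 5) * C_11
Cofactor C_11 = -4
Want det = 0: -8 + (v - 5) * -4 = 0
  (v - 5) = 8 / -4 = -2
  v = 5 + (-2) = 3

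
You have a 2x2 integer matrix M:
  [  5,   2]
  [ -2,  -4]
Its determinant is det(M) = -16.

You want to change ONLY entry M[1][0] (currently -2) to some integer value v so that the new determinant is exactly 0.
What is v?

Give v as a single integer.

Answer: -10

Derivation:
det is linear in entry M[1][0]: det = old_det + (v - -2) * C_10
Cofactor C_10 = -2
Want det = 0: -16 + (v - -2) * -2 = 0
  (v - -2) = 16 / -2 = -8
  v = -2 + (-8) = -10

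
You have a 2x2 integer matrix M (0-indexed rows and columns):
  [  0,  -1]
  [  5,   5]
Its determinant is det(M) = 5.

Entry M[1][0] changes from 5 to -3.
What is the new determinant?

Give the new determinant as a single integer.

det is linear in row 1: changing M[1][0] by delta changes det by delta * cofactor(1,0).
Cofactor C_10 = (-1)^(1+0) * minor(1,0) = 1
Entry delta = -3 - 5 = -8
Det delta = -8 * 1 = -8
New det = 5 + -8 = -3

Answer: -3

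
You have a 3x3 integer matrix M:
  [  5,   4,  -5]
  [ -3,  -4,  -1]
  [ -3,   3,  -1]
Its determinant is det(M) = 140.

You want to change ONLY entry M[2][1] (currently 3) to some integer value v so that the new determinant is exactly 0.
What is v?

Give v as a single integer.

det is linear in entry M[2][1]: det = old_det + (v - 3) * C_21
Cofactor C_21 = 20
Want det = 0: 140 + (v - 3) * 20 = 0
  (v - 3) = -140 / 20 = -7
  v = 3 + (-7) = -4

Answer: -4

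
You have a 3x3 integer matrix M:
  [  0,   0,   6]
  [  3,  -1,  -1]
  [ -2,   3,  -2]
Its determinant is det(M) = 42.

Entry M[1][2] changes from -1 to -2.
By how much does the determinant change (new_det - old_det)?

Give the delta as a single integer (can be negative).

Answer: 0

Derivation:
Cofactor C_12 = 0
Entry delta = -2 - -1 = -1
Det delta = entry_delta * cofactor = -1 * 0 = 0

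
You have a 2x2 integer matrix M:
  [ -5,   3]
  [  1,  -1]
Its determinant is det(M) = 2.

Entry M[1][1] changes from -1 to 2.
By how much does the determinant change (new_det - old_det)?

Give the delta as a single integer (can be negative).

Cofactor C_11 = -5
Entry delta = 2 - -1 = 3
Det delta = entry_delta * cofactor = 3 * -5 = -15

Answer: -15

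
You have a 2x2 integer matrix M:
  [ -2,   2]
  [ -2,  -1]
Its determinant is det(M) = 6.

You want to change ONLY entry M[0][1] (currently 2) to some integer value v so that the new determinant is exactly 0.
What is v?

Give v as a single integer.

det is linear in entry M[0][1]: det = old_det + (v - 2) * C_01
Cofactor C_01 = 2
Want det = 0: 6 + (v - 2) * 2 = 0
  (v - 2) = -6 / 2 = -3
  v = 2 + (-3) = -1

Answer: -1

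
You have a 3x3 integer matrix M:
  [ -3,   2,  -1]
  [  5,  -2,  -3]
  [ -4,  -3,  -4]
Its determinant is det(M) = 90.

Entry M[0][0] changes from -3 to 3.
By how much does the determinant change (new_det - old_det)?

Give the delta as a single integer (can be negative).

Cofactor C_00 = -1
Entry delta = 3 - -3 = 6
Det delta = entry_delta * cofactor = 6 * -1 = -6

Answer: -6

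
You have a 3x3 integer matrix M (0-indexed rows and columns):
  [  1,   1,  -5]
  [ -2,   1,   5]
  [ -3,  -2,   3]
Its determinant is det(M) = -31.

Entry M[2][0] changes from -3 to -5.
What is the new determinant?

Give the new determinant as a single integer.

det is linear in row 2: changing M[2][0] by delta changes det by delta * cofactor(2,0).
Cofactor C_20 = (-1)^(2+0) * minor(2,0) = 10
Entry delta = -5 - -3 = -2
Det delta = -2 * 10 = -20
New det = -31 + -20 = -51

Answer: -51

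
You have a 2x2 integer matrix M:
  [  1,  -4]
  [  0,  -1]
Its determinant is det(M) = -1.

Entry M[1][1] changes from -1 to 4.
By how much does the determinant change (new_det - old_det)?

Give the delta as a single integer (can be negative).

Cofactor C_11 = 1
Entry delta = 4 - -1 = 5
Det delta = entry_delta * cofactor = 5 * 1 = 5

Answer: 5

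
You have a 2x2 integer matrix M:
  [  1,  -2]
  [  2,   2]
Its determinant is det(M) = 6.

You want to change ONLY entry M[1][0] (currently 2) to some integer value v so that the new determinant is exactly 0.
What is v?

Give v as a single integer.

Answer: -1

Derivation:
det is linear in entry M[1][0]: det = old_det + (v - 2) * C_10
Cofactor C_10 = 2
Want det = 0: 6 + (v - 2) * 2 = 0
  (v - 2) = -6 / 2 = -3
  v = 2 + (-3) = -1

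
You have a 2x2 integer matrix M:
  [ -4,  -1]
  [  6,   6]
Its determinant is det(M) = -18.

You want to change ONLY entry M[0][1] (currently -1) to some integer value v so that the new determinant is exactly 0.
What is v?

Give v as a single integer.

det is linear in entry M[0][1]: det = old_det + (v - -1) * C_01
Cofactor C_01 = -6
Want det = 0: -18 + (v - -1) * -6 = 0
  (v - -1) = 18 / -6 = -3
  v = -1 + (-3) = -4

Answer: -4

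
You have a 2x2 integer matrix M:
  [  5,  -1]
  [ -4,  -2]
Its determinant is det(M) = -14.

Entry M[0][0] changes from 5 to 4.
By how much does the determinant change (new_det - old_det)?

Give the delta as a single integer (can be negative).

Cofactor C_00 = -2
Entry delta = 4 - 5 = -1
Det delta = entry_delta * cofactor = -1 * -2 = 2

Answer: 2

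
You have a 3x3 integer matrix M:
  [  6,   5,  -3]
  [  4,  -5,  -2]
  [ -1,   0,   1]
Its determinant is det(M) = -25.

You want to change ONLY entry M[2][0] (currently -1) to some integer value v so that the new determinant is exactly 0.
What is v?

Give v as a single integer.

det is linear in entry M[2][0]: det = old_det + (v - -1) * C_20
Cofactor C_20 = -25
Want det = 0: -25 + (v - -1) * -25 = 0
  (v - -1) = 25 / -25 = -1
  v = -1 + (-1) = -2

Answer: -2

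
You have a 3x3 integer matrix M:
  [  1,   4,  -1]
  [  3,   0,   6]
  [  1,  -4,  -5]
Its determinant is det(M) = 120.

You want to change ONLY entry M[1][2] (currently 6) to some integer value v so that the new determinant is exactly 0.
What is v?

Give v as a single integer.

det is linear in entry M[1][2]: det = old_det + (v - 6) * C_12
Cofactor C_12 = 8
Want det = 0: 120 + (v - 6) * 8 = 0
  (v - 6) = -120 / 8 = -15
  v = 6 + (-15) = -9

Answer: -9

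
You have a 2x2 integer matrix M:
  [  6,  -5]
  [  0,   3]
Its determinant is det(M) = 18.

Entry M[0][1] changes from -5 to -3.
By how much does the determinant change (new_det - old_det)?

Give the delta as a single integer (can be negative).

Cofactor C_01 = 0
Entry delta = -3 - -5 = 2
Det delta = entry_delta * cofactor = 2 * 0 = 0

Answer: 0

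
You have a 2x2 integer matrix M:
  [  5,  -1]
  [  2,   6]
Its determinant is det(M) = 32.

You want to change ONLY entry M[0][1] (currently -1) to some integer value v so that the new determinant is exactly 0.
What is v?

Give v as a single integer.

Answer: 15

Derivation:
det is linear in entry M[0][1]: det = old_det + (v - -1) * C_01
Cofactor C_01 = -2
Want det = 0: 32 + (v - -1) * -2 = 0
  (v - -1) = -32 / -2 = 16
  v = -1 + (16) = 15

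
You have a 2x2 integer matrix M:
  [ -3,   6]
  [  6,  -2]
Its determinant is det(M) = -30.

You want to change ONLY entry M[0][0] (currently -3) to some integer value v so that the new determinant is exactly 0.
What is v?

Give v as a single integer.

det is linear in entry M[0][0]: det = old_det + (v - -3) * C_00
Cofactor C_00 = -2
Want det = 0: -30 + (v - -3) * -2 = 0
  (v - -3) = 30 / -2 = -15
  v = -3 + (-15) = -18

Answer: -18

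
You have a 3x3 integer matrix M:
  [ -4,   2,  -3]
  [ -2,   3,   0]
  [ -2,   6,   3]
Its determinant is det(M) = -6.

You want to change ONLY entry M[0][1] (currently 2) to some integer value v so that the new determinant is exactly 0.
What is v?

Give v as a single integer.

Answer: 3

Derivation:
det is linear in entry M[0][1]: det = old_det + (v - 2) * C_01
Cofactor C_01 = 6
Want det = 0: -6 + (v - 2) * 6 = 0
  (v - 2) = 6 / 6 = 1
  v = 2 + (1) = 3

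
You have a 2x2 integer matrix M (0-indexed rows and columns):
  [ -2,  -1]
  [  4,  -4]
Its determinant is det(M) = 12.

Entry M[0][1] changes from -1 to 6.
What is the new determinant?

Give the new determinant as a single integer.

det is linear in row 0: changing M[0][1] by delta changes det by delta * cofactor(0,1).
Cofactor C_01 = (-1)^(0+1) * minor(0,1) = -4
Entry delta = 6 - -1 = 7
Det delta = 7 * -4 = -28
New det = 12 + -28 = -16

Answer: -16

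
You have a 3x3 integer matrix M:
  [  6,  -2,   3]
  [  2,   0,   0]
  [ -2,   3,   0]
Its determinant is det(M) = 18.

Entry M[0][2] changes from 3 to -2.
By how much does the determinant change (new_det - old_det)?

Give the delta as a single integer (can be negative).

Cofactor C_02 = 6
Entry delta = -2 - 3 = -5
Det delta = entry_delta * cofactor = -5 * 6 = -30

Answer: -30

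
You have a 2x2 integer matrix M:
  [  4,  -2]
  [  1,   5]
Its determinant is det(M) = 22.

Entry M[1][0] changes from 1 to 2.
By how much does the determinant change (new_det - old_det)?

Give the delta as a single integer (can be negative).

Cofactor C_10 = 2
Entry delta = 2 - 1 = 1
Det delta = entry_delta * cofactor = 1 * 2 = 2

Answer: 2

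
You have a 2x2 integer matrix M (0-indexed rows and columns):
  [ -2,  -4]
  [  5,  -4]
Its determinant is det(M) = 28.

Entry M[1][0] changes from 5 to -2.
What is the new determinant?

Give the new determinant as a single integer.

Answer: 0

Derivation:
det is linear in row 1: changing M[1][0] by delta changes det by delta * cofactor(1,0).
Cofactor C_10 = (-1)^(1+0) * minor(1,0) = 4
Entry delta = -2 - 5 = -7
Det delta = -7 * 4 = -28
New det = 28 + -28 = 0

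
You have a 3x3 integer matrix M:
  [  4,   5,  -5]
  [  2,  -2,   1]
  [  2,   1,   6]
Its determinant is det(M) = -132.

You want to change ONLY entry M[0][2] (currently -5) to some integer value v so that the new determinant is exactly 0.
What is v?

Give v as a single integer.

Answer: 17

Derivation:
det is linear in entry M[0][2]: det = old_det + (v - -5) * C_02
Cofactor C_02 = 6
Want det = 0: -132 + (v - -5) * 6 = 0
  (v - -5) = 132 / 6 = 22
  v = -5 + (22) = 17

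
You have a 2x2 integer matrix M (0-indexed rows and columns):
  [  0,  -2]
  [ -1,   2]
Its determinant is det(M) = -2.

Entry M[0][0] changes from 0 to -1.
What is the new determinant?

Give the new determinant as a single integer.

Answer: -4

Derivation:
det is linear in row 0: changing M[0][0] by delta changes det by delta * cofactor(0,0).
Cofactor C_00 = (-1)^(0+0) * minor(0,0) = 2
Entry delta = -1 - 0 = -1
Det delta = -1 * 2 = -2
New det = -2 + -2 = -4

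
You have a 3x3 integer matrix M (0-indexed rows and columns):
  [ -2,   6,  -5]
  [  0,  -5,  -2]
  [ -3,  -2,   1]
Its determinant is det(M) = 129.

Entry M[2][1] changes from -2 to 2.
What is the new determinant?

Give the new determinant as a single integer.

Answer: 113

Derivation:
det is linear in row 2: changing M[2][1] by delta changes det by delta * cofactor(2,1).
Cofactor C_21 = (-1)^(2+1) * minor(2,1) = -4
Entry delta = 2 - -2 = 4
Det delta = 4 * -4 = -16
New det = 129 + -16 = 113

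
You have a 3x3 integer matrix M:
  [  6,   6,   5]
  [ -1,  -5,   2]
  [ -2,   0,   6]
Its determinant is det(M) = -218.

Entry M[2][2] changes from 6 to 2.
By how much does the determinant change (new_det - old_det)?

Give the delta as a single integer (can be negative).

Cofactor C_22 = -24
Entry delta = 2 - 6 = -4
Det delta = entry_delta * cofactor = -4 * -24 = 96

Answer: 96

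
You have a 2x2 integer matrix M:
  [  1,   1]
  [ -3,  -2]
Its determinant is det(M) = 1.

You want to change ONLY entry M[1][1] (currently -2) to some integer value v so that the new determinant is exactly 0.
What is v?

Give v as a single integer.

Answer: -3

Derivation:
det is linear in entry M[1][1]: det = old_det + (v - -2) * C_11
Cofactor C_11 = 1
Want det = 0: 1 + (v - -2) * 1 = 0
  (v - -2) = -1 / 1 = -1
  v = -2 + (-1) = -3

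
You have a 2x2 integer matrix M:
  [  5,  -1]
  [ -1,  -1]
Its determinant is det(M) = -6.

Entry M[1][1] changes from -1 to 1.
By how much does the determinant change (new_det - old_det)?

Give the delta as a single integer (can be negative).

Cofactor C_11 = 5
Entry delta = 1 - -1 = 2
Det delta = entry_delta * cofactor = 2 * 5 = 10

Answer: 10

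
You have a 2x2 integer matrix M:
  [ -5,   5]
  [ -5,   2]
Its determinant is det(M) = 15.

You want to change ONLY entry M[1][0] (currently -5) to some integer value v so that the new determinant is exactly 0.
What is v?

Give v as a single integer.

Answer: -2

Derivation:
det is linear in entry M[1][0]: det = old_det + (v - -5) * C_10
Cofactor C_10 = -5
Want det = 0: 15 + (v - -5) * -5 = 0
  (v - -5) = -15 / -5 = 3
  v = -5 + (3) = -2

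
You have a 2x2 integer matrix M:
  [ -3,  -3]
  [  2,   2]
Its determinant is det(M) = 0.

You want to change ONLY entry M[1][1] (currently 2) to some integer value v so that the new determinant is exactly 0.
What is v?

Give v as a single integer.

Answer: 2

Derivation:
det is linear in entry M[1][1]: det = old_det + (v - 2) * C_11
Cofactor C_11 = -3
Want det = 0: 0 + (v - 2) * -3 = 0
  (v - 2) = 0 / -3 = 0
  v = 2 + (0) = 2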